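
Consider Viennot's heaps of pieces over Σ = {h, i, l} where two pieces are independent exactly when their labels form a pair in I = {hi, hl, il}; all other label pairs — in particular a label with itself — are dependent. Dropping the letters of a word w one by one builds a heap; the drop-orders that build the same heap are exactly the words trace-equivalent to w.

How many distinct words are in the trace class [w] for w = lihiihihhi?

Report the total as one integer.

1260

0(l) covers ∅
1(i) covers ∅
2(h) covers ∅
3(i) covers 1:i
4(i) covers 3:i
5(h) covers 2:h
6(i) covers 4:i
7(h) covers 5:h
8(h) covers 7:h
9(i) covers 6:i
floor of heap: 0:l, 1:i, 2:h
completions by unplaced set U, small U first (add the entries for U minus each lowest piece of U):
  |U|=1: {0}:1  {8}:1  {9}:1
  |U|=2: {0,8}:2  {0,9}:2  {6,9}:1  {7,8}:1  {8,9}:2
  |U|=3: {0,6,9}:3  {0,7,8}:3  {0,8,9}:6  {4,6,9}:1  {5,7,8}:1  {6,8,9}:3  {7,8,9}:3
  |U|=4: {0,4,6,9}:4  {0,5,7,8}:4  {0,6,8,9}:12  {0,7,8,9}:12  {2,5,7,8}:1  {3,4,6,9}:1  {4,6,8,9}:4  {5,7,8,9}:4  {6,7,8,9}:6
  |U|=5: {0,2,5,7,8}:5  {0,3,4,6,9}:5  {0,4,6,8,9}:20  {0,5,7,8,9}:20  {0,6,7,8,9}:30  {1,3,4,6,9}:1  {2,5,7,8,9}:5  {3,4,6,8,9}:5  {4,6,7,8,9}:10  {5,6,7,8,9}:10
  |U|=6: {0,1,3,4,6,9}:6  {0,2,5,7,8,9}:30  {0,3,4,6,8,9}:30  {0,4,6,7,8,9}:60  {0,5,6,7,8,9}:60  {1,3,4,6,8,9}:6  {2,5,6,7,8,9}:15  {3,4,6,7,8,9}:15  {4,5,6,7,8,9}:20
  |U|=7: {0,1,3,4,6,8,9}:42  {0,2,5,6,7,8,9}:105  {0,3,4,6,7,8,9}:105  {0,4,5,6,7,8,9}:140  {1,3,4,6,7,8,9}:21  {2,4,5,6,7,8,9}:35  {3,4,5,6,7,8,9}:35
  |U|=8: {0,1,3,4,6,7,8,9}:168  {0,2,4,5,6,7,8,9}:280  {0,3,4,5,6,7,8,9}:280  {1,3,4,5,6,7,8,9}:56  {2,3,4,5,6,7,8,9}:70
  start at 0(l): 126
  start at 1(i): 630
  start at 2(h): 504
sum over floor = 1260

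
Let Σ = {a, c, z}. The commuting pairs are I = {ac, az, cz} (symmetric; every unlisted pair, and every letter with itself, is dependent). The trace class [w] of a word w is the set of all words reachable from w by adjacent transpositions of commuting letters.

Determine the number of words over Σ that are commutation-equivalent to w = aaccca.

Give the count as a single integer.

0(a) covers ∅
1(a) covers 0:a
2(c) covers ∅
3(c) covers 2:c
4(c) covers 3:c
5(a) covers 1:a
floor of heap: 0:a, 2:c
completions by unplaced set U, small U first (add the entries for U minus each lowest piece of U):
  |U|=1: {4}:1  {5}:1
  |U|=2: {1,5}:1  {3,4}:1  {4,5}:2
  |U|=3: {0,1,5}:1  {1,4,5}:3  {2,3,4}:1  {3,4,5}:3
  |U|=4: {0,1,4,5}:4  {1,3,4,5}:6  {2,3,4,5}:4
  start at 0(a): 10
  start at 2(c): 10
sum over floor = 20

20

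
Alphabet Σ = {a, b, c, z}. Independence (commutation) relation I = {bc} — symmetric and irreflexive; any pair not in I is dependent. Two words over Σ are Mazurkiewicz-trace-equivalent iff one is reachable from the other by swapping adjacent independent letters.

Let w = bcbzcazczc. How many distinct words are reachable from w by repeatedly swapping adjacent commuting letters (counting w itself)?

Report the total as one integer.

3

piece 0:b — minimal
piece 1:c — minimal
piece 2:b rests on {0:b}
piece 3:z rests on {1:c, 2:b}
piece 4:c rests on {3:z}
piece 5:a rests on {4:c}
piece 6:z rests on {5:a}
piece 7:c rests on {6:z}
piece 8:z rests on {7:c}
piece 9:c rests on {8:z}
minimal pieces: {0:b, 1:c}
ways to finish when only these pieces remain (= sum over removing one remaining piece with nothing left below it):
  1 left: {9}→1
  2 left: {8,9}→1
  3 left: {7,8,9}→1
  4 left: {6,7,8,9}→1
  5 left: {5,6,7,8,9}→1
  6 left: {4,5,6,7,8,9}→1
  7 left: {3,4,5,6,7,8,9}→1
  8 left: {1,3,4,5,6,7,8,9}→1  {2,3,4,5,6,7,8,9}→1
  placing 0:b first → 2 extensions
  placing 1:c first → 1 extensions
total linear extensions = 3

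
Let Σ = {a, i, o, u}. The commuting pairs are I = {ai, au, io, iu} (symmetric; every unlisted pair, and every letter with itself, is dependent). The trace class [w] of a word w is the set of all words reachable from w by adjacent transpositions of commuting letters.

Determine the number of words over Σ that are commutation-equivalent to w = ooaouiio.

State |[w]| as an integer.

0(o) covers ∅
1(o) covers 0:o
2(a) covers 1:o
3(o) covers 2:a
4(u) covers 3:o
5(i) covers ∅
6(i) covers 5:i
7(o) covers 4:u
floor of heap: 0:o, 5:i
completions by unplaced set U, small U first (add the entries for U minus each lowest piece of U):
  |U|=1: {6}:1  {7}:1
  |U|=2: {4,7}:1  {5,6}:1  {6,7}:2
  |U|=3: {3,4,7}:1  {4,6,7}:3  {5,6,7}:3
  |U|=4: {2,3,4,7}:1  {3,4,6,7}:4  {4,5,6,7}:6
  |U|=5: {1,2,3,4,7}:1  {2,3,4,6,7}:5  {3,4,5,6,7}:10
  |U|=6: {0,1,2,3,4,7}:1  {1,2,3,4,6,7}:6  {2,3,4,5,6,7}:15
  start at 0(o): 21
  start at 5(i): 7
sum over floor = 28

28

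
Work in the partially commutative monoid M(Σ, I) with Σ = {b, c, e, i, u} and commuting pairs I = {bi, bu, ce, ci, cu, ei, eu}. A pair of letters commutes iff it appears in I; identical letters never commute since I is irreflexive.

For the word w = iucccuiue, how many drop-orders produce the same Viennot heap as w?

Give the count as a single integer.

504

piece 0:i — minimal
piece 1:u rests on {0:i}
piece 2:c — minimal
piece 3:c rests on {2:c}
piece 4:c rests on {3:c}
piece 5:u rests on {1:u}
piece 6:i rests on {5:u}
piece 7:u rests on {6:i}
piece 8:e — minimal
minimal pieces: {0:i, 2:c, 8:e}
ways to finish when only these pieces remain (= sum over removing one remaining piece with nothing left below it):
  1 left: {4}→1  {7}→1  {8}→1
  2 left: {3,4}→1  {4,7}→2  {4,8}→2  {6,7}→1  {7,8}→2
  3 left: {2,3,4}→1  {3,4,7}→3  {3,4,8}→3  {4,6,7}→3  {4,7,8}→6  {5,6,7}→1  {6,7,8}→3
  4 left: {1,5,6,7}→1  {2,3,4,7}→4  {2,3,4,8}→4  {3,4,6,7}→6  {3,4,7,8}→12  {4,5,6,7}→4  {4,6,7,8}→12  {5,6,7,8}→4
  5 left: {0,1,5,6,7}→1  {1,4,5,6,7}→5  {1,5,6,7,8}→5  {2,3,4,6,7}→10  {2,3,4,7,8}→20  {3,4,5,6,7}→10  {3,4,6,7,8}→30  {4,5,6,7,8}→20
  6 left: {0,1,4,5,6,7}→6  {0,1,5,6,7,8}→6  {1,3,4,5,6,7}→15  {1,4,5,6,7,8}→30  {2,3,4,5,6,7}→20  {2,3,4,6,7,8}→60  {3,4,5,6,7,8}→60
  7 left: {0,1,3,4,5,6,7}→21  {0,1,4,5,6,7,8}→42  {1,2,3,4,5,6,7}→35  {1,3,4,5,6,7,8}→105  {2,3,4,5,6,7,8}→140
  placing 0:i first → 280 extensions
  placing 2:c first → 168 extensions
  placing 8:e first → 56 extensions
total linear extensions = 504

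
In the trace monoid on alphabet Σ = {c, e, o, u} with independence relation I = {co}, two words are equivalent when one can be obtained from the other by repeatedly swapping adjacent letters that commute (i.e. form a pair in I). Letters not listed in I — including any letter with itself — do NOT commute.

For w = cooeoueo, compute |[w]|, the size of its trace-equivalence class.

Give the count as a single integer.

3

piece 0:c — minimal
piece 1:o — minimal
piece 2:o rests on {1:o}
piece 3:e rests on {0:c, 2:o}
piece 4:o rests on {3:e}
piece 5:u rests on {4:o}
piece 6:e rests on {5:u}
piece 7:o rests on {6:e}
minimal pieces: {0:c, 1:o}
ways to finish when only these pieces remain (= sum over removing one remaining piece with nothing left below it):
  1 left: {7}→1
  2 left: {6,7}→1
  3 left: {5,6,7}→1
  4 left: {4,5,6,7}→1
  5 left: {3,4,5,6,7}→1
  6 left: {0,3,4,5,6,7}→1  {2,3,4,5,6,7}→1
  placing 0:c first → 1 extensions
  placing 1:o first → 2 extensions
total linear extensions = 3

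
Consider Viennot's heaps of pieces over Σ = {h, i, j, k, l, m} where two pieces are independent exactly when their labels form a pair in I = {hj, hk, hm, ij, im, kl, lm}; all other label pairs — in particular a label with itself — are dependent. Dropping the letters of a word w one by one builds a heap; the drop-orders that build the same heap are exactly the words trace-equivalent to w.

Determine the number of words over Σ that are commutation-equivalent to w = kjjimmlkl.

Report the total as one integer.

0(k) covers ∅
1(j) covers 0:k
2(j) covers 1:j
3(i) covers 0:k
4(m) covers 2:j
5(m) covers 4:m
6(l) covers 2:j, 3:i
7(k) covers 3:i, 5:m
8(l) covers 6:l
floor of heap: 0:k
completions by unplaced set U, small U first (add the entries for U minus each lowest piece of U):
  |U|=1: {7}:1  {8}:1
  |U|=2: {5,7}:1  {6,8}:1  {7,8}:2
  |U|=3: {4,5,7}:1  {5,7,8}:3  {6,7,8}:3
  |U|=4: {3,6,7,8}:3  {4,5,7,8}:4  {5,6,7,8}:6
  |U|=5: {3,5,6,7,8}:9  {4,5,6,7,8}:10
  |U|=6: {2,4,5,6,7,8}:10  {3,4,5,6,7,8}:19
  |U|=7: {1,2,4,5,6,7,8}:10  {2,3,4,5,6,7,8}:29
  start at 0(k): 39

39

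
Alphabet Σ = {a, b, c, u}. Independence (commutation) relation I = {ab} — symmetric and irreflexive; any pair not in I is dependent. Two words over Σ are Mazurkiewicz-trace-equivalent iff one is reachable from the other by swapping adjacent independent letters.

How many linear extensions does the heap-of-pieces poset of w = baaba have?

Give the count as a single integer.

10

piece 0:b — minimal
piece 1:a — minimal
piece 2:a rests on {1:a}
piece 3:b rests on {0:b}
piece 4:a rests on {2:a}
minimal pieces: {0:b, 1:a}
ways to finish when only these pieces remain (= sum over removing one remaining piece with nothing left below it):
  1 left: {3}→1  {4}→1
  2 left: {0,3}→1  {2,4}→1  {3,4}→2
  3 left: {0,3,4}→3  {1,2,4}→1  {2,3,4}→3
  placing 0:b first → 4 extensions
  placing 1:a first → 6 extensions
total linear extensions = 10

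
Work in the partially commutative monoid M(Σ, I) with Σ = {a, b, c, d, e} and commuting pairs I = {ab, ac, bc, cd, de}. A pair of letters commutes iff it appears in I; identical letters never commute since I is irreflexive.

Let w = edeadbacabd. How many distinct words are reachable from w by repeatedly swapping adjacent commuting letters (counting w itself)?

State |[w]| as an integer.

#0=e has no predecessor
#1=d has no predecessor
#2=e depends on [0:e]
#3=a depends on [1:d, 2:e]
#4=d depends on [3:a]
#5=b depends on [4:d]
#6=a depends on [4:d]
#7=c depends on [2:e]
#8=a depends on [6:a]
#9=b depends on [5:b]
#10=d depends on [8:a, 9:b]
sources: [0:e, 1:d]
N(rest) = Σ N(rest − s) over sources s of rest; N(one piece) = 1:
  size 1 → [7]=1  [10]=1
  size 2 → [7,10]=2  [8,10]=1  [9,10]=1
  size 3 → [5,9,10]=1  [6,8,10]=1  [7,8,10]=3  [7,9,10]=3  [8,9,10]=2
  size 4 → [5,7,9,10]=4  [5,8,9,10]=3  [6,7,8,10]=4  [6,8,9,10]=3  [7,8,9,10]=8
  size 5 → [5,6,8,9,10]=6  [5,7,8,9,10]=15  [6,7,8,9,10]=15
  size 6 → [4,5,6,8,9,10]=6  [5,6,7,8,9,10]=36
  size 7 → [3,4,5,6,8,9,10]=6  [4,5,6,7,8,9,10]=42
  size 8 → [1,3,4,5,6,8,9,10]=6  [3,4,5,6,7,8,9,10]=48
  size 9 → [1,3,4,5,6,7,8,9,10]=54  [2,3,4,5,6,7,8,9,10]=48
  first=0(e) contributes 102
  first=1(d) contributes 48
|[w]| = 150

150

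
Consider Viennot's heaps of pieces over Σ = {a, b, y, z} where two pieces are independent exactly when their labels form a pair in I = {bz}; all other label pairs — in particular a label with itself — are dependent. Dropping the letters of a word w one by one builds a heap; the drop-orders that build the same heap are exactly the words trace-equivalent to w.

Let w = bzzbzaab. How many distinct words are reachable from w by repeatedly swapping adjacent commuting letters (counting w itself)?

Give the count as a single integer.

0(b) covers ∅
1(z) covers ∅
2(z) covers 1:z
3(b) covers 0:b
4(z) covers 2:z
5(a) covers 3:b, 4:z
6(a) covers 5:a
7(b) covers 6:a
floor of heap: 0:b, 1:z
completions by unplaced set U, small U first (add the entries for U minus each lowest piece of U):
  |U|=1: {7}:1
  |U|=2: {6,7}:1
  |U|=3: {5,6,7}:1
  |U|=4: {3,5,6,7}:1  {4,5,6,7}:1
  |U|=5: {0,3,5,6,7}:1  {2,4,5,6,7}:1  {3,4,5,6,7}:2
  |U|=6: {0,3,4,5,6,7}:3  {1,2,4,5,6,7}:1  {2,3,4,5,6,7}:3
  start at 0(b): 4
  start at 1(z): 6
sum over floor = 10

10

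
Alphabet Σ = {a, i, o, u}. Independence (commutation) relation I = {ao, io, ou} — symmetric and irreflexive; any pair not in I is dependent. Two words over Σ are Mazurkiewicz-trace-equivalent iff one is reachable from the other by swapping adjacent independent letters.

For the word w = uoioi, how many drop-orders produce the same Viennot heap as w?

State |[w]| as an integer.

10

drop 0:u onto floor
drop 1:o onto floor
drop 2:i onto {0:u}
drop 3:o onto {1:o}
drop 4:i onto {2:i}
ground layer = {0:u, 1:o}
drop-orders for the pieces not yet dropped (sum over which currently-grounded one goes next):
  1 to go: {3} 1  {4} 1
  2 to go: {1,3} 1  {2,4} 1  {3,4} 2
  3 to go: {0,2,4} 1  {1,3,4} 3  {2,3,4} 3
  if 0:u drops first: 6 orders
  if 1:o drops first: 4 orders
heap linearizations: 10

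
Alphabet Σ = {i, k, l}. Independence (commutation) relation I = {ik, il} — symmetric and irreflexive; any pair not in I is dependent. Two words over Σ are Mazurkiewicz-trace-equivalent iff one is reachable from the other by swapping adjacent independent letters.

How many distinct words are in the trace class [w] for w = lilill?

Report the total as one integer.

15

piece 0:l — minimal
piece 1:i — minimal
piece 2:l rests on {0:l}
piece 3:i rests on {1:i}
piece 4:l rests on {2:l}
piece 5:l rests on {4:l}
minimal pieces: {0:l, 1:i}
ways to finish when only these pieces remain (= sum over removing one remaining piece with nothing left below it):
  1 left: {3}→1  {5}→1
  2 left: {1,3}→1  {3,5}→2  {4,5}→1
  3 left: {1,3,5}→3  {2,4,5}→1  {3,4,5}→3
  4 left: {0,2,4,5}→1  {1,3,4,5}→6  {2,3,4,5}→4
  placing 0:l first → 10 extensions
  placing 1:i first → 5 extensions
total linear extensions = 15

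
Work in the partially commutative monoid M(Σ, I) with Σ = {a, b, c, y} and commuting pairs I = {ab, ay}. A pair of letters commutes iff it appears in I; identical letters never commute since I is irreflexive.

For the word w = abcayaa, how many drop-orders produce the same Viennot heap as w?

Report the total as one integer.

8

piece 0:a — minimal
piece 1:b — minimal
piece 2:c rests on {0:a, 1:b}
piece 3:a rests on {2:c}
piece 4:y rests on {2:c}
piece 5:a rests on {3:a}
piece 6:a rests on {5:a}
minimal pieces: {0:a, 1:b}
ways to finish when only these pieces remain (= sum over removing one remaining piece with nothing left below it):
  1 left: {4}→1  {6}→1
  2 left: {4,6}→2  {5,6}→1
  3 left: {3,5,6}→1  {4,5,6}→3
  4 left: {3,4,5,6}→4
  5 left: {2,3,4,5,6}→4
  placing 0:a first → 4 extensions
  placing 1:b first → 4 extensions
total linear extensions = 8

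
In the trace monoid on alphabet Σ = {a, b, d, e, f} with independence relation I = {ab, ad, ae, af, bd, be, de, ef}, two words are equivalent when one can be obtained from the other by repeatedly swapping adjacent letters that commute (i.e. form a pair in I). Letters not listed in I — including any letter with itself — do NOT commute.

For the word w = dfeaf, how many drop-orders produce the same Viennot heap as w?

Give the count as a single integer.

20

drop 0:d onto floor
drop 1:f onto {0:d}
drop 2:e onto floor
drop 3:a onto floor
drop 4:f onto {1:f}
ground layer = {0:d, 2:e, 3:a}
drop-orders for the pieces not yet dropped (sum over which currently-grounded one goes next):
  1 to go: {2} 1  {3} 1  {4} 1
  2 to go: {1,4} 1  {2,3} 2  {2,4} 2  {3,4} 2
  3 to go: {0,1,4} 1  {1,2,4} 3  {1,3,4} 3  {2,3,4} 6
  if 0:d drops first: 12 orders
  if 2:e drops first: 4 orders
  if 3:a drops first: 4 orders
heap linearizations: 20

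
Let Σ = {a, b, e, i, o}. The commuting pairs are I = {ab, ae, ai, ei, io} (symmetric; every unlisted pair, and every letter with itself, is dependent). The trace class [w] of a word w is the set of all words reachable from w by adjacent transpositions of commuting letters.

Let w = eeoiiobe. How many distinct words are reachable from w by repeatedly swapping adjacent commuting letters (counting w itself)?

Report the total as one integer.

#0=e has no predecessor
#1=e depends on [0:e]
#2=o depends on [1:e]
#3=i has no predecessor
#4=i depends on [3:i]
#5=o depends on [2:o]
#6=b depends on [4:i, 5:o]
#7=e depends on [6:b]
sources: [0:e, 3:i]
N(rest) = Σ N(rest − s) over sources s of rest; N(one piece) = 1:
  size 1 → [7]=1
  size 2 → [6,7]=1
  size 3 → [4,6,7]=1  [5,6,7]=1
  size 4 → [2,5,6,7]=1  [3,4,6,7]=1  [4,5,6,7]=2
  size 5 → [1,2,5,6,7]=1  [2,4,5,6,7]=3  [3,4,5,6,7]=3
  size 6 → [0,1,2,5,6,7]=1  [1,2,4,5,6,7]=4  [2,3,4,5,6,7]=6
  first=0(e) contributes 10
  first=3(i) contributes 5
|[w]| = 15

15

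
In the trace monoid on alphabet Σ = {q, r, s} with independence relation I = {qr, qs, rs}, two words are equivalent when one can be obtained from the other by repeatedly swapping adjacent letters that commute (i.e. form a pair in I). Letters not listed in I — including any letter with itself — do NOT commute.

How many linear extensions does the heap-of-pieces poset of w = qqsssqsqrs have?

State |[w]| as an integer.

1260

#0=q has no predecessor
#1=q depends on [0:q]
#2=s has no predecessor
#3=s depends on [2:s]
#4=s depends on [3:s]
#5=q depends on [1:q]
#6=s depends on [4:s]
#7=q depends on [5:q]
#8=r has no predecessor
#9=s depends on [6:s]
sources: [0:q, 2:s, 8:r]
N(rest) = Σ N(rest − s) over sources s of rest; N(one piece) = 1:
  size 1 → [7]=1  [8]=1  [9]=1
  size 2 → [5,7]=1  [6,9]=1  [7,8]=2  [7,9]=2  [8,9]=2
  size 3 → [1,5,7]=1  [4,6,9]=1  [5,7,8]=3  [5,7,9]=3  [6,7,9]=3  [6,8,9]=3  [7,8,9]=6
  size 4 → [0,1,5,7]=1  [1,5,7,8]=4  [1,5,7,9]=4  [3,4,6,9]=1  [4,6,7,9]=4  [4,6,8,9]=4  [5,6,7,9]=6  [5,7,8,9]=12  [6,7,8,9]=12
  size 5 → [0,1,5,7,8]=5  [0,1,5,7,9]=5  [1,5,6,7,9]=10  [1,5,7,8,9]=20  [2,3,4,6,9]=1  [3,4,6,7,9]=5  [3,4,6,8,9]=5  [4,5,6,7,9]=10  [4,6,7,8,9]=20  [5,6,7,8,9]=30
  size 6 → [0,1,5,6,7,9]=15  [0,1,5,7,8,9]=30  [1,4,5,6,7,9]=20  [1,5,6,7,8,9]=60  [2,3,4,6,7,9]=6  [2,3,4,6,8,9]=6  [3,4,5,6,7,9]=15  [3,4,6,7,8,9]=30  [4,5,6,7,8,9]=60
  size 7 → [0,1,4,5,6,7,9]=35  [0,1,5,6,7,8,9]=105  [1,3,4,5,6,7,9]=35  [1,4,5,6,7,8,9]=140  [2,3,4,5,6,7,9]=21  [2,3,4,6,7,8,9]=42  [3,4,5,6,7,8,9]=105
  size 8 → [0,1,3,4,5,6,7,9]=70  [0,1,4,5,6,7,8,9]=280  [1,2,3,4,5,6,7,9]=56  [1,3,4,5,6,7,8,9]=280  [2,3,4,5,6,7,8,9]=168
  first=0(q) contributes 504
  first=2(s) contributes 630
  first=8(r) contributes 126
|[w]| = 1260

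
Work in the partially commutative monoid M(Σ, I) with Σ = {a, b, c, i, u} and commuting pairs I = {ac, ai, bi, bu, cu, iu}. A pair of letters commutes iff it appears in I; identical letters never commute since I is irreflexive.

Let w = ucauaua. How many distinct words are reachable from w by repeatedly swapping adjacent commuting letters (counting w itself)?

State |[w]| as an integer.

7

0(u) covers ∅
1(c) covers ∅
2(a) covers 0:u
3(u) covers 2:a
4(a) covers 3:u
5(u) covers 4:a
6(a) covers 5:u
floor of heap: 0:u, 1:c
completions by unplaced set U, small U first (add the entries for U minus each lowest piece of U):
  |U|=1: {1}:1  {6}:1
  |U|=2: {1,6}:2  {5,6}:1
  |U|=3: {1,5,6}:3  {4,5,6}:1
  |U|=4: {1,4,5,6}:4  {3,4,5,6}:1
  |U|=5: {1,3,4,5,6}:5  {2,3,4,5,6}:1
  start at 0(u): 6
  start at 1(c): 1
sum over floor = 7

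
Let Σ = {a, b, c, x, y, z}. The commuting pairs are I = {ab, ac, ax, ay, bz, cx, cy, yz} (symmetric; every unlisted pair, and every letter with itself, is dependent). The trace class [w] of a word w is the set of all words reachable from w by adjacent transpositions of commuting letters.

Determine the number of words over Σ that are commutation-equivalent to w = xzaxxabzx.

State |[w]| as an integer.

16

#0=x has no predecessor
#1=z depends on [0:x]
#2=a depends on [1:z]
#3=x depends on [1:z]
#4=x depends on [3:x]
#5=a depends on [2:a]
#6=b depends on [4:x]
#7=z depends on [4:x, 5:a]
#8=x depends on [6:b, 7:z]
sources: [0:x]
N(rest) = Σ N(rest − s) over sources s of rest; N(one piece) = 1:
  size 1 → [8]=1
  size 2 → [6,8]=1  [7,8]=1
  size 3 → [5,7,8]=1  [6,7,8]=2
  size 4 → [2,5,7,8]=1  [4,6,7,8]=2  [5,6,7,8]=3
  size 5 → [2,5,6,7,8]=4  [3,4,6,7,8]=2  [4,5,6,7,8]=5
  size 6 → [2,4,5,6,7,8]=9  [3,4,5,6,7,8]=7
  size 7 → [2,3,4,5,6,7,8]=16
  first=0(x) contributes 16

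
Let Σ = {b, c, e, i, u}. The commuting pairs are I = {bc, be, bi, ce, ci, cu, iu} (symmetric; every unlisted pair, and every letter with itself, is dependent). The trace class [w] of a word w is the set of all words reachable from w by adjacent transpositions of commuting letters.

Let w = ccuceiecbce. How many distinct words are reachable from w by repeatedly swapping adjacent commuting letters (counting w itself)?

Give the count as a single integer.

2310

#0=c has no predecessor
#1=c depends on [0:c]
#2=u has no predecessor
#3=c depends on [1:c]
#4=e depends on [2:u]
#5=i depends on [4:e]
#6=e depends on [5:i]
#7=c depends on [3:c]
#8=b depends on [2:u]
#9=c depends on [7:c]
#10=e depends on [6:e]
sources: [0:c, 2:u]
N(rest) = Σ N(rest − s) over sources s of rest; N(one piece) = 1:
  size 1 → [8]=1  [9]=1  [10]=1
  size 2 → [6,10]=1  [7,9]=1  [8,9]=2  [8,10]=2  [9,10]=2
  size 3 → [3,7,9]=1  [5,6,10]=1  [6,8,10]=3  [6,9,10]=3  [7,8,9]=3  [7,9,10]=3  [8,9,10]=6
  size 4 → [1,3,7,9]=1  [3,7,8,9]=4  [3,7,9,10]=4  [4,5,6,10]=1  [5,6,8,10]=4  [5,6,9,10]=4  [6,7,9,10]=6  [6,8,9,10]=12  [7,8,9,10]=12
  size 5 → [0,1,3,7,9]=1  [1,3,7,8,9]=5  [1,3,7,9,10]=5  [3,6,7,9,10]=10  [3,7,8,9,10]=20  [4,5,6,8,10]=5  [4,5,6,9,10]=5  [5,6,7,9,10]=10  [5,6,8,9,10]=20  [6,7,8,9,10]=30
  size 6 → [0,1,3,7,8,9]=6  [0,1,3,7,9,10]=6  [1,3,6,7,9,10]=15  [1,3,7,8,9,10]=30  [2,4,5,6,8,10]=5  [3,5,6,7,9,10]=20  [3,6,7,8,9,10]=60  [4,5,6,7,9,10]=15  [4,5,6,8,9,10]=30  [5,6,7,8,9,10]=60
  size 7 → [0,1,3,6,7,9,10]=21  [0,1,3,7,8,9,10]=42  [1,3,5,6,7,9,10]=35  [1,3,6,7,8,9,10]=105  [2,4,5,6,8,9,10]=35  [3,4,5,6,7,9,10]=35  [3,5,6,7,8,9,10]=140  [4,5,6,7,8,9,10]=105
  size 8 → [0,1,3,5,6,7,9,10]=56  [0,1,3,6,7,8,9,10]=168  [1,3,4,5,6,7,9,10]=70  [1,3,5,6,7,8,9,10]=280  [2,4,5,6,7,8,9,10]=140  [3,4,5,6,7,8,9,10]=280
  size 9 → [0,1,3,4,5,6,7,9,10]=126  [0,1,3,5,6,7,8,9,10]=504  [1,3,4,5,6,7,8,9,10]=630  [2,3,4,5,6,7,8,9,10]=420
  first=0(c) contributes 1050
  first=2(u) contributes 1260
|[w]| = 2310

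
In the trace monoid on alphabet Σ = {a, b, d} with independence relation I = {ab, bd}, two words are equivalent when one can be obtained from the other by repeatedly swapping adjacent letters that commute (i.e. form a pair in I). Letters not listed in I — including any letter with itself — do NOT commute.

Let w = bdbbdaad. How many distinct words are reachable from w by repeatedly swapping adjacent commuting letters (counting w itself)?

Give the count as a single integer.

drop 0:b onto floor
drop 1:d onto floor
drop 2:b onto {0:b}
drop 3:b onto {2:b}
drop 4:d onto {1:d}
drop 5:a onto {4:d}
drop 6:a onto {5:a}
drop 7:d onto {6:a}
ground layer = {0:b, 1:d}
drop-orders for the pieces not yet dropped (sum over which currently-grounded one goes next):
  1 to go: {3} 1  {7} 1
  2 to go: {2,3} 1  {3,7} 2  {6,7} 1
  3 to go: {0,2,3} 1  {2,3,7} 3  {3,6,7} 3  {5,6,7} 1
  4 to go: {0,2,3,7} 4  {2,3,6,7} 6  {3,5,6,7} 4  {4,5,6,7} 1
  5 to go: {0,2,3,6,7} 10  {1,4,5,6,7} 1  {2,3,5,6,7} 10  {3,4,5,6,7} 5
  6 to go: {0,2,3,5,6,7} 20  {1,3,4,5,6,7} 6  {2,3,4,5,6,7} 15
  if 0:b drops first: 21 orders
  if 1:d drops first: 35 orders
heap linearizations: 56

56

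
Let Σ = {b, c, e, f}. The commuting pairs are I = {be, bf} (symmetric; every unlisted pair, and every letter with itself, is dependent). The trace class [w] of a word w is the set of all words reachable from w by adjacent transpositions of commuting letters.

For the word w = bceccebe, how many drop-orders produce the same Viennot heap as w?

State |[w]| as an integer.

0(b) covers ∅
1(c) covers 0:b
2(e) covers 1:c
3(c) covers 2:e
4(c) covers 3:c
5(e) covers 4:c
6(b) covers 4:c
7(e) covers 5:e
floor of heap: 0:b
completions by unplaced set U, small U first (add the entries for U minus each lowest piece of U):
  |U|=1: {6}:1  {7}:1
  |U|=2: {5,7}:1  {6,7}:2
  |U|=3: {5,6,7}:3
  |U|=4: {4,5,6,7}:3
  |U|=5: {3,4,5,6,7}:3
  |U|=6: {2,3,4,5,6,7}:3
  start at 0(b): 3

3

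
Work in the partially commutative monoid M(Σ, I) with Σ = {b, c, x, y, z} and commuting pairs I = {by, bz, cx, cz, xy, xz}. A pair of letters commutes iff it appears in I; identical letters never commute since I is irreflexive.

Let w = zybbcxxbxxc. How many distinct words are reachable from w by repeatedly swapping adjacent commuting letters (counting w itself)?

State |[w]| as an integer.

piece 0:z — minimal
piece 1:y rests on {0:z}
piece 2:b — minimal
piece 3:b rests on {2:b}
piece 4:c rests on {1:y, 3:b}
piece 5:x rests on {3:b}
piece 6:x rests on {5:x}
piece 7:b rests on {4:c, 6:x}
piece 8:x rests on {7:b}
piece 9:x rests on {8:x}
piece 10:c rests on {7:b}
minimal pieces: {0:z, 2:b}
ways to finish when only these pieces remain (= sum over removing one remaining piece with nothing left below it):
  1 left: {9}→1  {10}→1
  2 left: {8,9}→1  {9,10}→2
  3 left: {8,9,10}→3
  4 left: {7,8,9,10}→3
  5 left: {4,7,8,9,10}→3  {6,7,8,9,10}→3
  6 left: {1,4,7,8,9,10}→3  {4,6,7,8,9,10}→6  {5,6,7,8,9,10}→3
  7 left: {0,1,4,7,8,9,10}→3  {1,4,6,7,8,9,10}→9  {4,5,6,7,8,9,10}→9
  8 left: {0,1,4,6,7,8,9,10}→12  {1,4,5,6,7,8,9,10}→18  {3,4,5,6,7,8,9,10}→9
  9 left: {0,1,4,5,6,7,8,9,10}→30  {1,3,4,5,6,7,8,9,10}→27  {2,3,4,5,6,7,8,9,10}→9
  placing 0:z first → 36 extensions
  placing 2:b first → 57 extensions
total linear extensions = 93

93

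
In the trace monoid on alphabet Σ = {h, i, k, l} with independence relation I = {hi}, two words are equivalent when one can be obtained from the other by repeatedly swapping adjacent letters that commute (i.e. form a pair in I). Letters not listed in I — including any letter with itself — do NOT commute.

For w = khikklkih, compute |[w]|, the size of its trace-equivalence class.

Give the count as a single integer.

4

piece 0:k — minimal
piece 1:h rests on {0:k}
piece 2:i rests on {0:k}
piece 3:k rests on {1:h, 2:i}
piece 4:k rests on {3:k}
piece 5:l rests on {4:k}
piece 6:k rests on {5:l}
piece 7:i rests on {6:k}
piece 8:h rests on {6:k}
minimal pieces: {0:k}
ways to finish when only these pieces remain (= sum over removing one remaining piece with nothing left below it):
  1 left: {7}→1  {8}→1
  2 left: {7,8}→2
  3 left: {6,7,8}→2
  4 left: {5,6,7,8}→2
  5 left: {4,5,6,7,8}→2
  6 left: {3,4,5,6,7,8}→2
  7 left: {1,3,4,5,6,7,8}→2  {2,3,4,5,6,7,8}→2
  placing 0:k first → 4 extensions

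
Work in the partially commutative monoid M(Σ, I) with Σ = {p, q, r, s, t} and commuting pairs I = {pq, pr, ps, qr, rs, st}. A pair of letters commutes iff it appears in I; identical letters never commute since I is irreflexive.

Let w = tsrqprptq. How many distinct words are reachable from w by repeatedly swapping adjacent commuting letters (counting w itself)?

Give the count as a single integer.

drop 0:t onto floor
drop 1:s onto floor
drop 2:r onto {0:t}
drop 3:q onto {0:t, 1:s}
drop 4:p onto {0:t}
drop 5:r onto {2:r}
drop 6:p onto {4:p}
drop 7:t onto {3:q, 5:r, 6:p}
drop 8:q onto {7:t}
ground layer = {0:t, 1:s}
drop-orders for the pieces not yet dropped (sum over which currently-grounded one goes next):
  1 to go: {8} 1
  2 to go: {7,8} 1
  3 to go: {3,7,8} 1  {5,7,8} 1  {6,7,8} 1
  4 to go: {1,3,7,8} 1  {2,5,7,8} 1  {3,5,7,8} 2  {3,6,7,8} 2  {4,6,7,8} 1  {5,6,7,8} 2
  5 to go: {1,3,5,7,8} 3  {1,3,6,7,8} 3  {2,3,5,7,8} 3  {2,5,6,7,8} 3  {3,4,6,7,8} 3  {3,5,6,7,8} 6  {4,5,6,7,8} 3
  6 to go: {1,2,3,5,7,8} 6  {1,3,4,6,7,8} 6  {1,3,5,6,7,8} 12  {2,3,5,6,7,8} 12  {2,4,5,6,7,8} 6  {3,4,5,6,7,8} 12
  7 to go: {1,2,3,5,6,7,8} 30  {1,3,4,5,6,7,8} 30  {2,3,4,5,6,7,8} 30
  if 0:t drops first: 90 orders
  if 1:s drops first: 30 orders
heap linearizations: 120

120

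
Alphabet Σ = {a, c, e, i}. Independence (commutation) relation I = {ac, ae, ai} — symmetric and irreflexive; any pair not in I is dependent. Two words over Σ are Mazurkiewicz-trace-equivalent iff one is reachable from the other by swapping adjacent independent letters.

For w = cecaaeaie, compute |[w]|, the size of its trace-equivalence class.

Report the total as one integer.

drop 0:c onto floor
drop 1:e onto {0:c}
drop 2:c onto {1:e}
drop 3:a onto floor
drop 4:a onto {3:a}
drop 5:e onto {2:c}
drop 6:a onto {4:a}
drop 7:i onto {5:e}
drop 8:e onto {7:i}
ground layer = {0:c, 3:a}
drop-orders for the pieces not yet dropped (sum over which currently-grounded one goes next):
  1 to go: {6} 1  {8} 1
  2 to go: {4,6} 1  {6,8} 2  {7,8} 1
  3 to go: {3,4,6} 1  {4,6,8} 3  {5,7,8} 1  {6,7,8} 3
  4 to go: {2,5,7,8} 1  {3,4,6,8} 4  {4,6,7,8} 6  {5,6,7,8} 4
  5 to go: {1,2,5,7,8} 1  {2,5,6,7,8} 5  {3,4,6,7,8} 10  {4,5,6,7,8} 10
  6 to go: {0,1,2,5,7,8} 1  {1,2,5,6,7,8} 6  {2,4,5,6,7,8} 15  {3,4,5,6,7,8} 20
  7 to go: {0,1,2,5,6,7,8} 7  {1,2,4,5,6,7,8} 21  {2,3,4,5,6,7,8} 35
  if 0:c drops first: 56 orders
  if 3:a drops first: 28 orders
heap linearizations: 84

84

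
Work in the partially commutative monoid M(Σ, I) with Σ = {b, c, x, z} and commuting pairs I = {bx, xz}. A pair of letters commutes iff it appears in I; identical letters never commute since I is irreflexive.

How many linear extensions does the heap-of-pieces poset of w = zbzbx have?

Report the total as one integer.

piece 0:z — minimal
piece 1:b rests on {0:z}
piece 2:z rests on {1:b}
piece 3:b rests on {2:z}
piece 4:x — minimal
minimal pieces: {0:z, 4:x}
ways to finish when only these pieces remain (= sum over removing one remaining piece with nothing left below it):
  1 left: {3}→1  {4}→1
  2 left: {2,3}→1  {3,4}→2
  3 left: {1,2,3}→1  {2,3,4}→3
  placing 0:z first → 4 extensions
  placing 4:x first → 1 extensions
total linear extensions = 5

5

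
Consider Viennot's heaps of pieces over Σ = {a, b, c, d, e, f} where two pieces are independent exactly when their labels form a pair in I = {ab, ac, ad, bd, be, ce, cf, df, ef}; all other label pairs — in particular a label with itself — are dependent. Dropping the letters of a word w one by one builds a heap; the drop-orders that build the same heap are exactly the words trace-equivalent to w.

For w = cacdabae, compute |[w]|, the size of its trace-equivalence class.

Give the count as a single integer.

#0=c has no predecessor
#1=a has no predecessor
#2=c depends on [0:c]
#3=d depends on [2:c]
#4=a depends on [1:a]
#5=b depends on [2:c]
#6=a depends on [4:a]
#7=e depends on [3:d, 6:a]
sources: [0:c, 1:a]
N(rest) = Σ N(rest − s) over sources s of rest; N(one piece) = 1:
  size 1 → [5]=1  [7]=1
  size 2 → [3,7]=1  [5,7]=2  [6,7]=1
  size 3 → [3,5,7]=3  [3,6,7]=2  [4,6,7]=1  [5,6,7]=3
  size 4 → [1,4,6,7]=1  [2,3,5,7]=3  [3,4,6,7]=3  [3,5,6,7]=8  [4,5,6,7]=4
  size 5 → [0,2,3,5,7]=3  [1,3,4,6,7]=4  [1,4,5,6,7]=5  [2,3,5,6,7]=11  [3,4,5,6,7]=15
  size 6 → [0,2,3,5,6,7]=14  [1,3,4,5,6,7]=24  [2,3,4,5,6,7]=26
  first=0(c) contributes 50
  first=1(a) contributes 40
|[w]| = 90

90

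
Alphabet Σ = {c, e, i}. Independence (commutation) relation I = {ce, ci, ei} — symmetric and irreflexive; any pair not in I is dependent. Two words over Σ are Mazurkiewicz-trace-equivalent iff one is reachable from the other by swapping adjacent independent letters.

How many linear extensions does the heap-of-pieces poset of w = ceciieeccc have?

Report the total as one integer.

2520

drop 0:c onto floor
drop 1:e onto floor
drop 2:c onto {0:c}
drop 3:i onto floor
drop 4:i onto {3:i}
drop 5:e onto {1:e}
drop 6:e onto {5:e}
drop 7:c onto {2:c}
drop 8:c onto {7:c}
drop 9:c onto {8:c}
ground layer = {0:c, 1:e, 3:i}
drop-orders for the pieces not yet dropped (sum over which currently-grounded one goes next):
  1 to go: {4} 1  {6} 1  {9} 1
  2 to go: {3,4} 1  {4,6} 2  {4,9} 2  {5,6} 1  {6,9} 2  {8,9} 1
  3 to go: {1,5,6} 1  {3,4,6} 3  {3,4,9} 3  {4,5,6} 3  {4,6,9} 6  {4,8,9} 3  {5,6,9} 3  {6,8,9} 3  {7,8,9} 1
  4 to go: {1,4,5,6} 4  {1,5,6,9} 4  {2,7,8,9} 1  {3,4,5,6} 6  {3,4,6,9} 12  {3,4,8,9} 6  {4,5,6,9} 12  {4,6,8,9} 12  {4,7,8,9} 4  {5,6,8,9} 6  {6,7,8,9} 4
  5 to go: {0,2,7,8,9} 1  {1,3,4,5,6} 10  {1,4,5,6,9} 20  {1,5,6,8,9} 10  {2,4,7,8,9} 5  {2,6,7,8,9} 5  {3,4,5,6,9} 30  {3,4,6,8,9} 30  {3,4,7,8,9} 10  {4,5,6,8,9} 30  {4,6,7,8,9} 20  {5,6,7,8,9} 10
  6 to go: {0,2,4,7,8,9} 6  {0,2,6,7,8,9} 6  {1,3,4,5,6,9} 60  {1,4,5,6,8,9} 60  {1,5,6,7,8,9} 20  {2,3,4,7,8,9} 15  {2,4,6,7,8,9} 30  {2,5,6,7,8,9} 15  {3,4,5,6,8,9} 90  {3,4,6,7,8,9} 60  {4,5,6,7,8,9} 60
  7 to go: {0,2,3,4,7,8,9} 21  {0,2,4,6,7,8,9} 42  {0,2,5,6,7,8,9} 21  {1,2,5,6,7,8,9} 35  {1,3,4,5,6,8,9} 210  {1,4,5,6,7,8,9} 140  {2,3,4,6,7,8,9} 105  {2,4,5,6,7,8,9} 105  {3,4,5,6,7,8,9} 210
  8 to go: {0,1,2,5,6,7,8,9} 56  {0,2,3,4,6,7,8,9} 168  {0,2,4,5,6,7,8,9} 168  {1,2,4,5,6,7,8,9} 280  {1,3,4,5,6,7,8,9} 560  {2,3,4,5,6,7,8,9} 420
  if 0:c drops first: 1260 orders
  if 1:e drops first: 756 orders
  if 3:i drops first: 504 orders
heap linearizations: 2520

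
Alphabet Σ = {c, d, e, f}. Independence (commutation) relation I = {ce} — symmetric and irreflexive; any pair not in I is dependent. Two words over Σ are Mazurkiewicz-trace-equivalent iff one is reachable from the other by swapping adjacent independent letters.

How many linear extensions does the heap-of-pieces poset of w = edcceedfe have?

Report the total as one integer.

6

piece 0:e — minimal
piece 1:d rests on {0:e}
piece 2:c rests on {1:d}
piece 3:c rests on {2:c}
piece 4:e rests on {1:d}
piece 5:e rests on {4:e}
piece 6:d rests on {3:c, 5:e}
piece 7:f rests on {6:d}
piece 8:e rests on {7:f}
minimal pieces: {0:e}
ways to finish when only these pieces remain (= sum over removing one remaining piece with nothing left below it):
  1 left: {8}→1
  2 left: {7,8}→1
  3 left: {6,7,8}→1
  4 left: {3,6,7,8}→1  {5,6,7,8}→1
  5 left: {2,3,6,7,8}→1  {3,5,6,7,8}→2  {4,5,6,7,8}→1
  6 left: {2,3,5,6,7,8}→3  {3,4,5,6,7,8}→3
  7 left: {2,3,4,5,6,7,8}→6
  placing 0:e first → 6 extensions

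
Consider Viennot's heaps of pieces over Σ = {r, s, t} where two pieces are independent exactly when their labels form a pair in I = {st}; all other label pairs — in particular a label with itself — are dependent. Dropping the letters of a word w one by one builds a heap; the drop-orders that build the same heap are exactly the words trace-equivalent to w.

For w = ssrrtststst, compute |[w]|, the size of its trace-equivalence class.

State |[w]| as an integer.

#0=s has no predecessor
#1=s depends on [0:s]
#2=r depends on [1:s]
#3=r depends on [2:r]
#4=t depends on [3:r]
#5=s depends on [3:r]
#6=t depends on [4:t]
#7=s depends on [5:s]
#8=t depends on [6:t]
#9=s depends on [7:s]
#10=t depends on [8:t]
sources: [0:s]
N(rest) = Σ N(rest − s) over sources s of rest; N(one piece) = 1:
  size 1 → [9]=1  [10]=1
  size 2 → [7,9]=1  [8,10]=1  [9,10]=2
  size 3 → [5,7,9]=1  [6,8,10]=1  [7,9,10]=3  [8,9,10]=3
  size 4 → [4,6,8,10]=1  [5,7,9,10]=4  [6,8,9,10]=4  [7,8,9,10]=6
  size 5 → [4,6,8,9,10]=5  [5,7,8,9,10]=10  [6,7,8,9,10]=10
  size 6 → [4,6,7,8,9,10]=15  [5,6,7,8,9,10]=20
  size 7 → [4,5,6,7,8,9,10]=35
  size 8 → [3,4,5,6,7,8,9,10]=35
  size 9 → [2,3,4,5,6,7,8,9,10]=35
  first=0(s) contributes 35

35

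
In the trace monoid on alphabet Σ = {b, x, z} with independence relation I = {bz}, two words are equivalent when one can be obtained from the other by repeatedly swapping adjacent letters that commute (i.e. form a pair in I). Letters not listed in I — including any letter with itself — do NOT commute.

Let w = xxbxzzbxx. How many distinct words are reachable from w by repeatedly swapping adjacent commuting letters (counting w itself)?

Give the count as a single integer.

3

#0=x has no predecessor
#1=x depends on [0:x]
#2=b depends on [1:x]
#3=x depends on [2:b]
#4=z depends on [3:x]
#5=z depends on [4:z]
#6=b depends on [3:x]
#7=x depends on [5:z, 6:b]
#8=x depends on [7:x]
sources: [0:x]
N(rest) = Σ N(rest − s) over sources s of rest; N(one piece) = 1:
  size 1 → [8]=1
  size 2 → [7,8]=1
  size 3 → [5,7,8]=1  [6,7,8]=1
  size 4 → [4,5,7,8]=1  [5,6,7,8]=2
  size 5 → [4,5,6,7,8]=3
  size 6 → [3,4,5,6,7,8]=3
  size 7 → [2,3,4,5,6,7,8]=3
  first=0(x) contributes 3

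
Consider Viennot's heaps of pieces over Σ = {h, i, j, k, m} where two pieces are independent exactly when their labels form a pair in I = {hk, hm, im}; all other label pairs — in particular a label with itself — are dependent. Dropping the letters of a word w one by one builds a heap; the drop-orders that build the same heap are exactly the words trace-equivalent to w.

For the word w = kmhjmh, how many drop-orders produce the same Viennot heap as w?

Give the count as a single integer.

piece 0:k — minimal
piece 1:m rests on {0:k}
piece 2:h — minimal
piece 3:j rests on {1:m, 2:h}
piece 4:m rests on {3:j}
piece 5:h rests on {3:j}
minimal pieces: {0:k, 2:h}
ways to finish when only these pieces remain (= sum over removing one remaining piece with nothing left below it):
  1 left: {4}→1  {5}→1
  2 left: {4,5}→2
  3 left: {3,4,5}→2
  4 left: {1,3,4,5}→2  {2,3,4,5}→2
  placing 0:k first → 4 extensions
  placing 2:h first → 2 extensions
total linear extensions = 6

6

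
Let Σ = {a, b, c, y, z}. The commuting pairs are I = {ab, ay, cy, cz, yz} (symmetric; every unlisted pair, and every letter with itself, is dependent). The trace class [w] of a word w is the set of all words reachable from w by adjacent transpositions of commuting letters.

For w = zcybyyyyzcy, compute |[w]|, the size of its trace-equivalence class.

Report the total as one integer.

drop 0:z onto floor
drop 1:c onto floor
drop 2:y onto floor
drop 3:b onto {0:z, 1:c, 2:y}
drop 4:y onto {3:b}
drop 5:y onto {4:y}
drop 6:y onto {5:y}
drop 7:y onto {6:y}
drop 8:z onto {3:b}
drop 9:c onto {3:b}
drop 10:y onto {7:y}
ground layer = {0:z, 1:c, 2:y}
drop-orders for the pieces not yet dropped (sum over which currently-grounded one goes next):
  1 to go: {8} 1  {9} 1  {10} 1
  2 to go: {7,10} 1  {8,9} 2  {8,10} 2  {9,10} 2
  3 to go: {6,7,10} 1  {7,8,10} 3  {7,9,10} 3  {8,9,10} 6
  4 to go: {5,6,7,10} 1  {6,7,8,10} 4  {6,7,9,10} 4  {7,8,9,10} 12
  5 to go: {4,5,6,7,10} 1  {5,6,7,8,10} 5  {5,6,7,9,10} 5  {6,7,8,9,10} 20
  6 to go: {4,5,6,7,8,10} 6  {4,5,6,7,9,10} 6  {5,6,7,8,9,10} 30
  7 to go: {4,5,6,7,8,9,10} 42
  8 to go: {3,4,5,6,7,8,9,10} 42
  9 to go: {0,3,4,5,6,7,8,9,10} 42  {1,3,4,5,6,7,8,9,10} 42  {2,3,4,5,6,7,8,9,10} 42
  if 0:z drops first: 84 orders
  if 1:c drops first: 84 orders
  if 2:y drops first: 84 orders
heap linearizations: 252

252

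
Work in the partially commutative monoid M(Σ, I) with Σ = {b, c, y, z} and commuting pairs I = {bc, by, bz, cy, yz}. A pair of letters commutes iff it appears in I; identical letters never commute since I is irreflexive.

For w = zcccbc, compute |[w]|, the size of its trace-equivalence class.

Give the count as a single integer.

6

drop 0:z onto floor
drop 1:c onto {0:z}
drop 2:c onto {1:c}
drop 3:c onto {2:c}
drop 4:b onto floor
drop 5:c onto {3:c}
ground layer = {0:z, 4:b}
drop-orders for the pieces not yet dropped (sum over which currently-grounded one goes next):
  1 to go: {4} 1  {5} 1
  2 to go: {3,5} 1  {4,5} 2
  3 to go: {2,3,5} 1  {3,4,5} 3
  4 to go: {1,2,3,5} 1  {2,3,4,5} 4
  if 0:z drops first: 5 orders
  if 4:b drops first: 1 orders
heap linearizations: 6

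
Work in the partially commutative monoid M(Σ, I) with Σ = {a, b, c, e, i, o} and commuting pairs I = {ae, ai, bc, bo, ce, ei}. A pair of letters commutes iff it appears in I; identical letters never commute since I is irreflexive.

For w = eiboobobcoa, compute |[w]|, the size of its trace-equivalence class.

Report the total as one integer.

0(e) covers ∅
1(i) covers ∅
2(b) covers 0:e, 1:i
3(o) covers 0:e, 1:i
4(o) covers 3:o
5(b) covers 2:b
6(o) covers 4:o
7(b) covers 5:b
8(c) covers 6:o
9(o) covers 8:c
10(a) covers 7:b, 9:o
floor of heap: 0:e, 1:i
completions by unplaced set U, small U first (add the entries for U minus each lowest piece of U):
  |U|=1: {10}:1
  |U|=2: {7,10}:1  {9,10}:1
  |U|=3: {5,7,10}:1  {7,9,10}:2  {8,9,10}:1
  |U|=4: {2,5,7,10}:1  {5,7,9,10}:3  {6,8,9,10}:1  {7,8,9,10}:3
  |U|=5: {2,5,7,9,10}:4  {4,6,8,9,10}:1  {5,7,8,9,10}:6  {6,7,8,9,10}:4
  |U|=6: {2,5,7,8,9,10}:10  {3,4,6,8,9,10}:1  {4,6,7,8,9,10}:5  {5,6,7,8,9,10}:10
  |U|=7: {2,5,6,7,8,9,10}:20  {3,4,6,7,8,9,10}:6  {4,5,6,7,8,9,10}:15
  |U|=8: {2,4,5,6,7,8,9,10}:35  {3,4,5,6,7,8,9,10}:21
  |U|=9: {2,3,4,5,6,7,8,9,10}:56
  start at 0(e): 56
  start at 1(i): 56
sum over floor = 112

112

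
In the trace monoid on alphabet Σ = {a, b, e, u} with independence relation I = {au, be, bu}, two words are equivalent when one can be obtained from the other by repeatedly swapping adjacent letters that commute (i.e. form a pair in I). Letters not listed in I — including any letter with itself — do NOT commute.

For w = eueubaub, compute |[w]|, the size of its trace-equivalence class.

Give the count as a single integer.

28

#0=e has no predecessor
#1=u depends on [0:e]
#2=e depends on [1:u]
#3=u depends on [2:e]
#4=b has no predecessor
#5=a depends on [2:e, 4:b]
#6=u depends on [3:u]
#7=b depends on [5:a]
sources: [0:e, 4:b]
N(rest) = Σ N(rest − s) over sources s of rest; N(one piece) = 1:
  size 1 → [6]=1  [7]=1
  size 2 → [3,6]=1  [5,7]=1  [6,7]=2
  size 3 → [3,6,7]=3  [4,5,7]=1  [5,6,7]=3
  size 4 → [3,5,6,7]=6  [4,5,6,7]=4
  size 5 → [2,3,5,6,7]=6  [3,4,5,6,7]=10
  size 6 → [1,2,3,5,6,7]=6  [2,3,4,5,6,7]=16
  first=0(e) contributes 22
  first=4(b) contributes 6
|[w]| = 28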